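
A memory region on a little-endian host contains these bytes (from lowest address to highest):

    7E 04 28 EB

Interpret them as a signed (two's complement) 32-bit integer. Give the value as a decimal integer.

-349698946

Little-endian: lowest address holds the least-significant byte.
Reassemble most-significant byte first: EB 28 04 7E → 0xEB28047E.
Top bit is set, so as a signed 32-bit value this is 0xEB28047E − 2^32 = -349698946.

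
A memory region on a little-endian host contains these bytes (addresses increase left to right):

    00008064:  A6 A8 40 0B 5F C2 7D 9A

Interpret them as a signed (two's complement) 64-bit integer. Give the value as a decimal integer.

-7314476506313348954

In little-endian order the low byte comes first in memory.
Reassemble most-significant byte first: 9A 7D C2 5F 0B 40 A8 A6 → 0x9A7DC25F0B40A8A6.
Top bit is set, so as a signed 64-bit value this is 0x9A7DC25F0B40A8A6 − 2^64 = -7314476506313348954.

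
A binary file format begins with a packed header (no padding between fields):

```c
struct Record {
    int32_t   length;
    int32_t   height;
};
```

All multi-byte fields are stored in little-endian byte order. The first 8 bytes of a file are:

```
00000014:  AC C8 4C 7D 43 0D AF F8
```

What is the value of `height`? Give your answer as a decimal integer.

-122745533

`height` follows `length` (4 bytes), so it starts at byte offset 4 and occupies 4 bytes.
Bytes at offsets 4..7: 43 0D AF F8.
Little-endian: lowest address holds the least-significant byte.
Reassemble most-significant byte first: F8 AF 0D 43 → 0xF8AF0D43.
Top bit is set, so as a signed 32-bit value this is 0xF8AF0D43 − 2^32 = -122745533.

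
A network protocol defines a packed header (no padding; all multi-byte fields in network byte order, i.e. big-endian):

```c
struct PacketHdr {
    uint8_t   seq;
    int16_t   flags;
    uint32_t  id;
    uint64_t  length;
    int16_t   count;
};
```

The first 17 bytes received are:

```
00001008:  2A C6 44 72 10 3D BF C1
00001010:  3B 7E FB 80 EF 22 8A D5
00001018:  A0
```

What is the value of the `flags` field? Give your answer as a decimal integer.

-14780

`flags` follows `seq` (1 byte), so it starts at byte offset 1 and occupies 2 bytes.
Bytes at offsets 1..2: C6 44.
Big-endian stores the most-significant byte at the lowest address.
The bytes are already most-significant first: 0xC644.
Top bit is set, so as a signed 16-bit value this is 0xC644 − 2^16 = -14780.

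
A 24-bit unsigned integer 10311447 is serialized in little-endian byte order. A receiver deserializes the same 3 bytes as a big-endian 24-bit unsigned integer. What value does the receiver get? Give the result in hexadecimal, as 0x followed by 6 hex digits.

0x17579D

10311447 in 24-bit hexadecimal is 0x9D5717.
Stored little-endian, the bytes at ascending addresses are 17 57 9D.
Read back as big-endian, the last byte is least significant, giving 0x17579D.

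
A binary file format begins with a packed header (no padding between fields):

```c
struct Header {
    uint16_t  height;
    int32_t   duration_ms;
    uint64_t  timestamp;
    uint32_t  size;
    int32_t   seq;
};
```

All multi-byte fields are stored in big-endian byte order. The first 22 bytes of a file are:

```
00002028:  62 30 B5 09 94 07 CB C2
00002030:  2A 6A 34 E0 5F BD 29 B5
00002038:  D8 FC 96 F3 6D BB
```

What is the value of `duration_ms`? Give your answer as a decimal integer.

`duration_ms` follows `height` (2 bytes), so it starts at byte offset 2 and occupies 4 bytes.
Bytes at offsets 2..5: B5 09 94 07.
Big-endian stores the most-significant byte at the lowest address.
The bytes are already most-significant first: 0xB5099407.
Top bit is set, so as a signed 32-bit value this is 0xB5099407 − 2^32 = -1257663481.

-1257663481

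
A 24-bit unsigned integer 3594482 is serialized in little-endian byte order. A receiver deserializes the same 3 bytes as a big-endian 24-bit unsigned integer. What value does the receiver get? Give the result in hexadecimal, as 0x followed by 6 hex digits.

3594482 in 24-bit hexadecimal is 0x36D8F2.
Stored little-endian, the bytes at ascending addresses are F2 D8 36.
Read back as big-endian, the last byte is least significant, giving 0xF2D836.

0xF2D836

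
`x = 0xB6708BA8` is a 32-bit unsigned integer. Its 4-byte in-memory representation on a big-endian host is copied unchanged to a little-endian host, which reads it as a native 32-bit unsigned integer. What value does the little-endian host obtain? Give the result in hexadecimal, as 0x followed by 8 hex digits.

Stored big-endian, the bytes at ascending addresses are B6 70 8B A8.
Read back as little-endian, the first byte is least significant, giving 0xA88B70B6.

0xA88B70B6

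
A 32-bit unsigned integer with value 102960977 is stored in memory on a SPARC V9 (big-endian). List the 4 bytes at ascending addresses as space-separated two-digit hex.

06 23 0F 51

102960977 in hexadecimal, padded to 32 bits, is 0x06230F51.
Split into bytes (most-significant first): 06 23 0F 51.
Big-endian stores the most-significant byte at the lowest address.
So the memory order matches the most-significant-first order: 06 23 0F 51.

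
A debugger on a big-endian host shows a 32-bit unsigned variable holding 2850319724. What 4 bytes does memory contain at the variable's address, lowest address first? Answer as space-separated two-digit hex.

2850319724 in hexadecimal, padded to 32 bits, is 0xA9E46D6C.
Split into bytes (most-significant first): A9 E4 6D 6C.
In big-endian order the high byte comes first in memory.
So the memory order matches the most-significant-first order: A9 E4 6D 6C.

A9 E4 6D 6C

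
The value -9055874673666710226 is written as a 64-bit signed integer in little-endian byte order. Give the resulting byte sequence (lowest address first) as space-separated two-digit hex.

Two's complement of -9055874673666710226 in 64 bits: 9055874673666710226 = 0x7DACEE091E5C5AD2; invert → 0x825311F6E1A3A52D; add 1 → 0x825311F6E1A3A52E.
Split into bytes (most-significant first): 82 53 11 F6 E1 A3 A5 2E.
Little-endian stores the least-significant byte at the lowest address.
So at ascending addresses the bytes are 2E A5 A3 E1 F6 11 53 82.

2E A5 A3 E1 F6 11 53 82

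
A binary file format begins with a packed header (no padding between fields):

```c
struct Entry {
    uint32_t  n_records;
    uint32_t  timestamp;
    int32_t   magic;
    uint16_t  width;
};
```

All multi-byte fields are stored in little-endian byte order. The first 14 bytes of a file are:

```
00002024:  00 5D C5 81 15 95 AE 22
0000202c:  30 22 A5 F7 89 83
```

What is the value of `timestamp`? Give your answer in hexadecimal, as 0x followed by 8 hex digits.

0x22AE9515

`timestamp` follows `n_records` (4 bytes), so it starts at byte offset 4 and occupies 4 bytes.
Bytes at offsets 4..7: 15 95 AE 22.
Little-endian: lowest address holds the least-significant byte.
Reassemble most-significant byte first: 22 AE 95 15 → 0x22AE9515.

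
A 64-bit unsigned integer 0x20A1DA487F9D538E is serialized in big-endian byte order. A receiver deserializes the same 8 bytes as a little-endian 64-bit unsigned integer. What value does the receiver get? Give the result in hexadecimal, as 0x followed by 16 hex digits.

0x8E539D7F48DAA120

Stored big-endian, the bytes at ascending addresses are 20 A1 DA 48 7F 9D 53 8E.
Read back as little-endian, the first byte is least significant, giving 0x8E539D7F48DAA120.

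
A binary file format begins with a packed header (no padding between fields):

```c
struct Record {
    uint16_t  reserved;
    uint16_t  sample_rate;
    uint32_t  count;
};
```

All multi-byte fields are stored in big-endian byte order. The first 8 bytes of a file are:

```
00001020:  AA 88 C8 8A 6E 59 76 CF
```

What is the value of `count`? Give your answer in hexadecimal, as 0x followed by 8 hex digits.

0x6E5976CF

`count` follows `reserved` (2 B), `sample_rate` (2 B), so it starts at offset 2 + 2 = 4 and occupies 4 bytes.
Bytes at offsets 4..7: 6E 59 76 CF.
Big-endian: lowest address holds the most-significant byte.
The bytes are already most-significant first: 0x6E5976CF.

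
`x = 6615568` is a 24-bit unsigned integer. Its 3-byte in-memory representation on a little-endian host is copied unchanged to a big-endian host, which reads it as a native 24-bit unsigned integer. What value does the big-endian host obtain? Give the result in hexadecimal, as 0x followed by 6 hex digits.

0x10F264

6615568 in 24-bit hexadecimal is 0x64F210.
Stored little-endian, the bytes at ascending addresses are 10 F2 64.
Read back as big-endian, the last byte is least significant, giving 0x10F264.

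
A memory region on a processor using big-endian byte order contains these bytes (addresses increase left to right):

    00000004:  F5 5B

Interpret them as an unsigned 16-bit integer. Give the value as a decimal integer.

In big-endian order the high byte comes first in memory.
The bytes are already most-significant first: 0xF55B.
0xF55B = 62811.

62811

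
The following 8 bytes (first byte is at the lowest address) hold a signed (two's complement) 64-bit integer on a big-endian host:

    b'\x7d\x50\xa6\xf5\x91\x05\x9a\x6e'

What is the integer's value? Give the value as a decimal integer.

Big-endian stores the most-significant byte at the lowest address.
The bytes are already most-significant first: 0x7D50A6F591059A6E.
0x7D50A6F591059A6E = 9029900826508106350.

9029900826508106350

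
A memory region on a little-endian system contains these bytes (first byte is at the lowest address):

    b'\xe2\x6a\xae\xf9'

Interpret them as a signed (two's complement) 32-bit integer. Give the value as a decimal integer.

In little-endian order the low byte comes first in memory.
Reassemble most-significant byte first: F9 AE 6A E2 → 0xF9AE6AE2.
Top bit is set, so as a signed 32-bit value this is 0xF9AE6AE2 − 2^32 = -106009886.

-106009886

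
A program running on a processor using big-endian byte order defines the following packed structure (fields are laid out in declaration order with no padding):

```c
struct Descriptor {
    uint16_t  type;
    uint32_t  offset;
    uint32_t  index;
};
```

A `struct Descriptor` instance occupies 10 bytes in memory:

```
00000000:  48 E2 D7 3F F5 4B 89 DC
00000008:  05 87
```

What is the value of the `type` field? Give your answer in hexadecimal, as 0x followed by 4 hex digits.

0x48E2

`type` is the first field, at byte offset 0, occupying 2 bytes.
Bytes at offsets 0..1: 48 E2.
Big-endian stores the most-significant byte at the lowest address.
The bytes are already most-significant first: 0x48E2.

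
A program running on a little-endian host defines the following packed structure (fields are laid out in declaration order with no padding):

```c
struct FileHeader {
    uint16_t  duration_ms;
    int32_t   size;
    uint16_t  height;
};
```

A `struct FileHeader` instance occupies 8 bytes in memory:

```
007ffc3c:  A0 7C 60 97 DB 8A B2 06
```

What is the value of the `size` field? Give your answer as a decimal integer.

`size` follows `duration_ms` (2 bytes), so it starts at byte offset 2 and occupies 4 bytes.
Bytes at offsets 2..5: 60 97 DB 8A.
In little-endian order the low byte comes first in memory.
Reassemble most-significant byte first: 8A DB 97 60 → 0x8ADB9760.
Top bit is set, so as a signed 32-bit value this is 0x8ADB9760 − 2^32 = -1965320352.

-1965320352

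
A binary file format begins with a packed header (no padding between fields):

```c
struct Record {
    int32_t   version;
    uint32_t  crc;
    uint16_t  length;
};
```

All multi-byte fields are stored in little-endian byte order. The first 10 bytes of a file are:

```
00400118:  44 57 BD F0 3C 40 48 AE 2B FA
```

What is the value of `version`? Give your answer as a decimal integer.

`version` is the first field, at byte offset 0, occupying 4 bytes.
Bytes at offsets 0..3: 44 57 BD F0.
Little-endian stores the least-significant byte at the lowest address.
Reassemble most-significant byte first: F0 BD 57 44 → 0xF0BD5744.
Top bit is set, so as a signed 32-bit value this is 0xF0BD5744 − 2^32 = -256026812.

-256026812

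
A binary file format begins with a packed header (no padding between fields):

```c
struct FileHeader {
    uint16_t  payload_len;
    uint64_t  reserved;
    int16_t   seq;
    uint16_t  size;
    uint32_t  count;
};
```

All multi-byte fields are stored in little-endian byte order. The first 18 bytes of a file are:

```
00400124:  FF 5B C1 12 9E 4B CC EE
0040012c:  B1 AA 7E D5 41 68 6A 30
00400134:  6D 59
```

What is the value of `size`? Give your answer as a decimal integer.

`size` follows `payload_len` (2 B), `reserved` (8 B), `seq` (2 B), so it starts at offset 2 + 8 + 2 = 12 and occupies 2 bytes.
Bytes at offsets 12..13: 41 68.
Little-endian: lowest address holds the least-significant byte.
Reassemble most-significant byte first: 68 41 → 0x6841.
0x6841 = 26689.

26689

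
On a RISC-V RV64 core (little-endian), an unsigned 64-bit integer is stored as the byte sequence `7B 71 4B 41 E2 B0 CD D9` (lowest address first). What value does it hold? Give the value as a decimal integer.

15694394762260607355

Little-endian stores the least-significant byte at the lowest address.
Reassemble most-significant byte first: D9 CD B0 E2 41 4B 71 7B → 0xD9CDB0E2414B717B.
0xD9CDB0E2414B717B = 15694394762260607355.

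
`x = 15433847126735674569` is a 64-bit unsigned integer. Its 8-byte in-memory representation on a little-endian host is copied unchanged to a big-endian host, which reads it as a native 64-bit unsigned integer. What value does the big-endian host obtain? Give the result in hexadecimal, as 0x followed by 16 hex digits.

15433847126735674569 in 64-bit hexadecimal is 0xD6300A3092C35CC9.
Stored little-endian, the bytes at ascending addresses are C9 5C C3 92 30 0A 30 D6.
Read back as big-endian, the last byte is least significant, giving 0xC95CC392300A30D6.

0xC95CC392300A30D6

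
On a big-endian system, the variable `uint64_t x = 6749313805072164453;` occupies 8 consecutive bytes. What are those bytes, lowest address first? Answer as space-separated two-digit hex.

6749313805072164453 in hexadecimal, padded to 64 bits, is 0x5DAA612574F76665.
Split into bytes (most-significant first): 5D AA 61 25 74 F7 66 65.
Big-endian: lowest address holds the most-significant byte.
So the memory order matches the most-significant-first order: 5D AA 61 25 74 F7 66 65.

5D AA 61 25 74 F7 66 65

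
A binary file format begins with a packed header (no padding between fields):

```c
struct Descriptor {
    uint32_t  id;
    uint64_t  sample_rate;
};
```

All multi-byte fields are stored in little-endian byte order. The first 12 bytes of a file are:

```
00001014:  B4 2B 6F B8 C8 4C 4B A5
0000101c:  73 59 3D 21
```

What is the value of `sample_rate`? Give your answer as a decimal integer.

`sample_rate` follows `id` (4 bytes), so it starts at byte offset 4 and occupies 8 bytes.
Bytes at offsets 4..11: C8 4C 4B A5 73 59 3D 21.
Little-endian: lowest address holds the least-significant byte.
Reassemble most-significant byte first: 21 3D 59 73 A5 4B 4C C8 → 0x213D5973A54B4CC8.
0x213D5973A54B4CC8 = 2395168930060258504.

2395168930060258504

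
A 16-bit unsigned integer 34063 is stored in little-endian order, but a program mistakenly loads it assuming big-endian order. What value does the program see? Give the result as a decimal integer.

3973

34063 in 16-bit hexadecimal is 0x850F.
Stored little-endian, the bytes at ascending addresses are 0F 85.
Read back as big-endian, the last byte is least significant, giving 0x0F85.
0x0F85 = 3973.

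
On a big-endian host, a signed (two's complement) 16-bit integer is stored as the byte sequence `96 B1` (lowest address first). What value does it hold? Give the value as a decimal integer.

-26959

In big-endian order the high byte comes first in memory.
The bytes are already most-significant first: 0x96B1.
Top bit is set, so as a signed 16-bit value this is 0x96B1 − 2^16 = -26959.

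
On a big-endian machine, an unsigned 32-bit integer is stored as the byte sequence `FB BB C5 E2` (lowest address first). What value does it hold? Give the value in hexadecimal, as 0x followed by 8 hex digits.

0xFBBBC5E2

Big-endian: lowest address holds the most-significant byte.
The bytes are already most-significant first: 0xFBBBC5E2.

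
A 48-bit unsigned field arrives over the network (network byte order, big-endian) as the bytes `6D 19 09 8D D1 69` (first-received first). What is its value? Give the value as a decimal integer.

Big-endian stores the most-significant byte at the lowest address.
The bytes are already most-significant first: 0x6D19098DD169.
0x6D19098DD169 = 119954301899113.

119954301899113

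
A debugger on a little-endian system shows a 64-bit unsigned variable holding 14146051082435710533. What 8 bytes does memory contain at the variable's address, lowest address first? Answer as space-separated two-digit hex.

14146051082435710533 in hexadecimal, padded to 64 bits, is 0xC450DE82AF1C4E45.
Split into bytes (most-significant first): C4 50 DE 82 AF 1C 4E 45.
Little-endian: lowest address holds the least-significant byte.
So at ascending addresses the bytes are 45 4E 1C AF 82 DE 50 C4.

45 4E 1C AF 82 DE 50 C4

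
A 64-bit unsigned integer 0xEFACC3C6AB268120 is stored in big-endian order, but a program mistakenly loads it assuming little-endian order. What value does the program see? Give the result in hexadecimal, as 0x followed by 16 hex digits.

Stored big-endian, the bytes at ascending addresses are EF AC C3 C6 AB 26 81 20.
Read back as little-endian, the first byte is least significant, giving 0x208126ABC6C3ACEF.

0x208126ABC6C3ACEF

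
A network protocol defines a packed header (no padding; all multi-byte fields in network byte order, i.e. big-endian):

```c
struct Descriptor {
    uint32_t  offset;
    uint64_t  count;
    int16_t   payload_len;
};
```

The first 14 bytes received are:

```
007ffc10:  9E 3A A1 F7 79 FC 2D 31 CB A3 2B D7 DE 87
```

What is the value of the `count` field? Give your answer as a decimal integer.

8789950264613481431

`count` follows `offset` (4 bytes), so it starts at byte offset 4 and occupies 8 bytes.
Bytes at offsets 4..11: 79 FC 2D 31 CB A3 2B D7.
Big-endian: lowest address holds the most-significant byte.
The bytes are already most-significant first: 0x79FC2D31CBA32BD7.
0x79FC2D31CBA32BD7 = 8789950264613481431.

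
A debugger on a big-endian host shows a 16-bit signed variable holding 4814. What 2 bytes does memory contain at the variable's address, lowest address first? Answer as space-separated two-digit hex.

12 CE

4814 in hexadecimal, padded to 16 bits, is 0x12CE.
Split into bytes (most-significant first): 12 CE.
Big-endian stores the most-significant byte at the lowest address.
So the memory order matches the most-significant-first order: 12 CE.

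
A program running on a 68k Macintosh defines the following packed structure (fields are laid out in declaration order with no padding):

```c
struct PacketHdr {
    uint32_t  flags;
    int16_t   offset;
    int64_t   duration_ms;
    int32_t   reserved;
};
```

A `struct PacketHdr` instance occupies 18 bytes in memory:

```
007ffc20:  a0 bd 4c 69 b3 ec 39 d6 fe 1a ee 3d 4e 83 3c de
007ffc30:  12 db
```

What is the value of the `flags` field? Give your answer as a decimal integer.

2696760425

`flags` is the first field, at byte offset 0, occupying 4 bytes.
Bytes at offsets 0..3: A0 BD 4C 69.
In big-endian order the high byte comes first in memory.
The bytes are already most-significant first: 0xA0BD4C69.
0xA0BD4C69 = 2696760425.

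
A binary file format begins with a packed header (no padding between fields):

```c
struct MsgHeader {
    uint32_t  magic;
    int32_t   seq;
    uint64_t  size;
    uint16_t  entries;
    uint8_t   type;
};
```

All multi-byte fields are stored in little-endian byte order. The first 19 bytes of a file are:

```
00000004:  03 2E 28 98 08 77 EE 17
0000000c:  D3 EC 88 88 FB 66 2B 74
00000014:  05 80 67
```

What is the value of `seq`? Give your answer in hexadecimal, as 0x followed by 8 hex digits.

`seq` follows `magic` (4 bytes), so it starts at byte offset 4 and occupies 4 bytes.
Bytes at offsets 4..7: 08 77 EE 17.
In little-endian order the low byte comes first in memory.
Reassemble most-significant byte first: 17 EE 77 08 → 0x17EE7708.

0x17EE7708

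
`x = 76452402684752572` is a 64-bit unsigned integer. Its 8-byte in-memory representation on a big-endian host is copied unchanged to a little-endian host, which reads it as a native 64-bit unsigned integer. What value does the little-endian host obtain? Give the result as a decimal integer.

13615014030411108097

76452402684752572 in 64-bit hexadecimal is 0x010F9D0E203FF2BC.
Stored big-endian, the bytes at ascending addresses are 01 0F 9D 0E 20 3F F2 BC.
Read back as little-endian, the first byte is least significant, giving 0xBCF23F200E9D0F01.
0xBCF23F200E9D0F01 = 13615014030411108097.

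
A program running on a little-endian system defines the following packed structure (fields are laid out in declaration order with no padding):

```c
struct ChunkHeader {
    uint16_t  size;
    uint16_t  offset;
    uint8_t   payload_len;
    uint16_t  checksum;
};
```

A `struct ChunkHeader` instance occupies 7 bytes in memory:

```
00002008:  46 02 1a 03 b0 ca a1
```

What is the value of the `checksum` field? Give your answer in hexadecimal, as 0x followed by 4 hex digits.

`checksum` follows `size` (2 B), `offset` (2 B), `payload_len` (1 B), so it starts at offset 2 + 2 + 1 = 5 and occupies 2 bytes.
Bytes at offsets 5..6: CA A1.
In little-endian order the low byte comes first in memory.
Reassemble most-significant byte first: A1 CA → 0xA1CA.

0xA1CA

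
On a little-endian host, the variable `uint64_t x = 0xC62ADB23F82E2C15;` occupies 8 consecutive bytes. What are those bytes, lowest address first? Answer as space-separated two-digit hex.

Split into bytes (most-significant first): C6 2A DB 23 F8 2E 2C 15.
Little-endian stores the least-significant byte at the lowest address.
So at ascending addresses the bytes are 15 2C 2E F8 23 DB 2A C6.

15 2C 2E F8 23 DB 2A C6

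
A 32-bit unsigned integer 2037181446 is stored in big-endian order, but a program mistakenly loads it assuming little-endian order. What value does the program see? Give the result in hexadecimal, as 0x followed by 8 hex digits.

2037181446 in 32-bit hexadecimal is 0x796CEC06.
Stored big-endian, the bytes at ascending addresses are 79 6C EC 06.
Read back as little-endian, the first byte is least significant, giving 0x06EC6C79.

0x06EC6C79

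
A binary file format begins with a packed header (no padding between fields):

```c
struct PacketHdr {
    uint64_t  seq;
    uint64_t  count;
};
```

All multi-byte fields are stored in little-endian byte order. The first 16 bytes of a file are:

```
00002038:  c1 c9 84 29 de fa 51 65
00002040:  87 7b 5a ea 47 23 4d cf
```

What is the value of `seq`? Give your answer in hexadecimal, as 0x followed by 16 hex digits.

0x6551FADE2984C9C1

`seq` is the first field, at byte offset 0, occupying 8 bytes.
Bytes at offsets 0..7: C1 C9 84 29 DE FA 51 65.
Little-endian stores the least-significant byte at the lowest address.
Reassemble most-significant byte first: 65 51 FA DE 29 84 C9 C1 → 0x6551FADE2984C9C1.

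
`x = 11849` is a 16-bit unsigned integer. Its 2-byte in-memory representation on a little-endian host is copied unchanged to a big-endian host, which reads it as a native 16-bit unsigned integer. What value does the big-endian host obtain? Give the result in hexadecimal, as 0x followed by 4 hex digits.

0x492E

11849 in 16-bit hexadecimal is 0x2E49.
Stored little-endian, the bytes at ascending addresses are 49 2E.
Read back as big-endian, the last byte is least significant, giving 0x492E.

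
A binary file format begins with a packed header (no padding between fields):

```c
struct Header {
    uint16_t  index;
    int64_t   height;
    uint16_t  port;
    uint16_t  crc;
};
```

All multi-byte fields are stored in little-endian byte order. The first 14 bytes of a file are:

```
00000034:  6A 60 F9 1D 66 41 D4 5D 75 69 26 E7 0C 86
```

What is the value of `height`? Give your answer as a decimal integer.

7599083112469241337

`height` follows `index` (2 bytes), so it starts at byte offset 2 and occupies 8 bytes.
Bytes at offsets 2..9: F9 1D 66 41 D4 5D 75 69.
Little-endian: lowest address holds the least-significant byte.
Reassemble most-significant byte first: 69 75 5D D4 41 66 1D F9 → 0x69755DD441661DF9.
0x69755DD441661DF9 = 7599083112469241337.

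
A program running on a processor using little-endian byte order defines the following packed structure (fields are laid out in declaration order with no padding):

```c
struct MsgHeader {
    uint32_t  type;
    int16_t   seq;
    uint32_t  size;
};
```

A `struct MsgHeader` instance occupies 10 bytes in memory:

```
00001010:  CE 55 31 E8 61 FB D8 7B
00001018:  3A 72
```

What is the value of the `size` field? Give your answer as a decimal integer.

`size` follows `type` (4 B), `seq` (2 B), so it starts at offset 4 + 2 = 6 and occupies 4 bytes.
Bytes at offsets 6..9: D8 7B 3A 72.
Little-endian stores the least-significant byte at the lowest address.
Reassemble most-significant byte first: 72 3A 7B D8 → 0x723A7BD8.
0x723A7BD8 = 1916435416.

1916435416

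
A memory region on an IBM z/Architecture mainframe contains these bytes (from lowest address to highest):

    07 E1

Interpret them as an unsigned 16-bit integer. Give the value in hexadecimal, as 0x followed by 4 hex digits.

0x07E1

Big-endian: lowest address holds the most-significant byte.
The bytes are already most-significant first: 0x07E1.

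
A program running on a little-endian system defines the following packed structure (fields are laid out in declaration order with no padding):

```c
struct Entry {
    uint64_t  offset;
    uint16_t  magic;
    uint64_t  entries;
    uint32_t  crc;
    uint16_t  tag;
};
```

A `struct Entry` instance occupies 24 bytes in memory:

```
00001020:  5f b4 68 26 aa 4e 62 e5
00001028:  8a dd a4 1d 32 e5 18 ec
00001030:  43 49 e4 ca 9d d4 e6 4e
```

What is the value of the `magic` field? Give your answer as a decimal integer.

56714

`magic` follows `offset` (8 bytes), so it starts at byte offset 8 and occupies 2 bytes.
Bytes at offsets 8..9: 8A DD.
Little-endian: lowest address holds the least-significant byte.
Reassemble most-significant byte first: DD 8A → 0xDD8A.
0xDD8A = 56714.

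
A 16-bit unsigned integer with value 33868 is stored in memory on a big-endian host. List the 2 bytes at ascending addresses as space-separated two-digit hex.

33868 in hexadecimal, padded to 16 bits, is 0x844C.
Split into bytes (most-significant first): 84 4C.
Big-endian: lowest address holds the most-significant byte.
So the memory order matches the most-significant-first order: 84 4C.

84 4C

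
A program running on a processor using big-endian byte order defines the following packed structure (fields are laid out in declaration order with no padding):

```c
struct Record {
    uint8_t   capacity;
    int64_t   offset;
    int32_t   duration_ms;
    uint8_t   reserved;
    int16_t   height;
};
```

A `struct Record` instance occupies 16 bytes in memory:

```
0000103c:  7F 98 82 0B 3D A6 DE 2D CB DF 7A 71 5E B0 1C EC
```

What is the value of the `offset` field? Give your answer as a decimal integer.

`offset` follows `capacity` (1 byte), so it starts at byte offset 1 and occupies 8 bytes.
Bytes at offsets 1..8: 98 82 0B 3D A6 DE 2D CB.
In big-endian order the high byte comes first in memory.
The bytes are already most-significant first: 0x98820B3DA6DE2DCB.
Top bit is set, so as a signed 64-bit value this is 0x98820B3DA6DE2DCB − 2^64 = -7457385673551630901.

-7457385673551630901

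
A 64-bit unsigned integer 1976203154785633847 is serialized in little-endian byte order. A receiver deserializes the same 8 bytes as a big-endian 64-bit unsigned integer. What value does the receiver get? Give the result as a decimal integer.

3964858193978485787

1976203154785633847 in 64-bit hexadecimal is 0x1B6CE24C85010637.
Stored little-endian, the bytes at ascending addresses are 37 06 01 85 4C E2 6C 1B.
Read back as big-endian, the last byte is least significant, giving 0x370601854CE26C1B.
0x370601854CE26C1B = 3964858193978485787.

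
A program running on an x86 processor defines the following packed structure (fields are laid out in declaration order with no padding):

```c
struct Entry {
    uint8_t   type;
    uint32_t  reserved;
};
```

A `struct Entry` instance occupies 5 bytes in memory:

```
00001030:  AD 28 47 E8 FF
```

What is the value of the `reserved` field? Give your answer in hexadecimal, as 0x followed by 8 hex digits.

`reserved` follows `type` (1 byte), so it starts at byte offset 1 and occupies 4 bytes.
Bytes at offsets 1..4: 28 47 E8 FF.
In little-endian order the low byte comes first in memory.
Reassemble most-significant byte first: FF E8 47 28 → 0xFFE84728.

0xFFE84728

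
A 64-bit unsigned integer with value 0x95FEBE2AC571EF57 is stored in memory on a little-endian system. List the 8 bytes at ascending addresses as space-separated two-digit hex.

57 EF 71 C5 2A BE FE 95

Split into bytes (most-significant first): 95 FE BE 2A C5 71 EF 57.
In little-endian order the low byte comes first in memory.
So at ascending addresses the bytes are 57 EF 71 C5 2A BE FE 95.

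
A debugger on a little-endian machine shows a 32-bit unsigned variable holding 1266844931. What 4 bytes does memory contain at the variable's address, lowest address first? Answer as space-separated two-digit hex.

1266844931 in hexadecimal, padded to 32 bits, is 0x4B828503.
Split into bytes (most-significant first): 4B 82 85 03.
Little-endian: lowest address holds the least-significant byte.
So at ascending addresses the bytes are 03 85 82 4B.

03 85 82 4B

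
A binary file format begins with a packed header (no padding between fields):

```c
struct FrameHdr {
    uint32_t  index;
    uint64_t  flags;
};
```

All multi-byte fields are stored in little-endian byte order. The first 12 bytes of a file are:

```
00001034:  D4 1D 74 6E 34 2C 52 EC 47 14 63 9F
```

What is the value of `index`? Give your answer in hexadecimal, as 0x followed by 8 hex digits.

0x6E741DD4

`index` is the first field, at byte offset 0, occupying 4 bytes.
Bytes at offsets 0..3: D4 1D 74 6E.
Little-endian stores the least-significant byte at the lowest address.
Reassemble most-significant byte first: 6E 74 1D D4 → 0x6E741DD4.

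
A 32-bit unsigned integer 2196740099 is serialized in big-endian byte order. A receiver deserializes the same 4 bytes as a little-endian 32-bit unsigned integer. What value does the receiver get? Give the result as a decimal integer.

60354434

2196740099 in 32-bit hexadecimal is 0x82EF9803.
Stored big-endian, the bytes at ascending addresses are 82 EF 98 03.
Read back as little-endian, the first byte is least significant, giving 0x0398EF82.
0x0398EF82 = 60354434.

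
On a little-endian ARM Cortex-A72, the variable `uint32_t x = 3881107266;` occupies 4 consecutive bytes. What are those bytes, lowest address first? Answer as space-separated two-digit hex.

42 FF 54 E7

3881107266 in hexadecimal, padded to 32 bits, is 0xE754FF42.
Split into bytes (most-significant first): E7 54 FF 42.
Little-endian: lowest address holds the least-significant byte.
So at ascending addresses the bytes are 42 FF 54 E7.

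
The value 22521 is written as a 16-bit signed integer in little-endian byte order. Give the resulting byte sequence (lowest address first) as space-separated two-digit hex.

F9 57

22521 in hexadecimal, padded to 16 bits, is 0x57F9.
Split into bytes (most-significant first): 57 F9.
Little-endian: lowest address holds the least-significant byte.
So at ascending addresses the bytes are F9 57.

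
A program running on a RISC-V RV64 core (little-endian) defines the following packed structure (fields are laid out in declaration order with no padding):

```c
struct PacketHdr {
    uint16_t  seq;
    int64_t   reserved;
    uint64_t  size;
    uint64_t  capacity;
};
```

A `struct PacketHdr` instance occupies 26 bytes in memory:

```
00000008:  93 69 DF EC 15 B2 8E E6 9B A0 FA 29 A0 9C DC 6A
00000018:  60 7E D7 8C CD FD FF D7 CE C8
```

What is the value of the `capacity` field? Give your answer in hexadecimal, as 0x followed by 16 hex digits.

0xC8CED7FFFDCD8CD7

`capacity` follows `seq` (2 B), `reserved` (8 B), `size` (8 B), so it starts at offset 2 + 8 + 8 = 18 and occupies 8 bytes.
Bytes at offsets 18..25: D7 8C CD FD FF D7 CE C8.
Little-endian stores the least-significant byte at the lowest address.
Reassemble most-significant byte first: C8 CE D7 FF FD CD 8C D7 → 0xC8CED7FFFDCD8CD7.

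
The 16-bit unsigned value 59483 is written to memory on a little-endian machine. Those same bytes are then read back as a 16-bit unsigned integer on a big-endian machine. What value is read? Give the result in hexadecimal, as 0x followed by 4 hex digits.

59483 in 16-bit hexadecimal is 0xE85B.
Stored little-endian, the bytes at ascending addresses are 5B E8.
Read back as big-endian, the last byte is least significant, giving 0x5BE8.

0x5BE8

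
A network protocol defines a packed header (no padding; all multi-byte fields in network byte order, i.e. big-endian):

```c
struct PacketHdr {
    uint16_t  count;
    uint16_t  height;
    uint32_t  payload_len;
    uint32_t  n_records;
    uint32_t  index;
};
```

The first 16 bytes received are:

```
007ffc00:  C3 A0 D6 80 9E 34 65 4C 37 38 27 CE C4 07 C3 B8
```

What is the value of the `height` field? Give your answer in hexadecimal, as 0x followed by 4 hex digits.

0xD680

`height` follows `count` (2 bytes), so it starts at byte offset 2 and occupies 2 bytes.
Bytes at offsets 2..3: D6 80.
Big-endian: lowest address holds the most-significant byte.
The bytes are already most-significant first: 0xD680.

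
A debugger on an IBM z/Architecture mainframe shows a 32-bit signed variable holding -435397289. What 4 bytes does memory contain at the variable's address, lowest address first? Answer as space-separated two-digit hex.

Two's complement of -435397289 in 32 bits: 435397289 = 0x19F3A2A9; invert → 0xE60C5D56; add 1 → 0xE60C5D57.
Split into bytes (most-significant first): E6 0C 5D 57.
Big-endian: lowest address holds the most-significant byte.
So the memory order matches the most-significant-first order: E6 0C 5D 57.

E6 0C 5D 57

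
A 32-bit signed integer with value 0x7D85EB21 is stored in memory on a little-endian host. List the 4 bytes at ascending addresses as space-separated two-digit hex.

Split into bytes (most-significant first): 7D 85 EB 21.
In little-endian order the low byte comes first in memory.
So at ascending addresses the bytes are 21 EB 85 7D.

21 EB 85 7D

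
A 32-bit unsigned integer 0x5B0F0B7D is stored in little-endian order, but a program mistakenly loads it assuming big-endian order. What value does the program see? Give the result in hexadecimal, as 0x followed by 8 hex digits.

0x7D0B0F5B

Stored little-endian, the bytes at ascending addresses are 7D 0B 0F 5B.
Read back as big-endian, the last byte is least significant, giving 0x7D0B0F5B.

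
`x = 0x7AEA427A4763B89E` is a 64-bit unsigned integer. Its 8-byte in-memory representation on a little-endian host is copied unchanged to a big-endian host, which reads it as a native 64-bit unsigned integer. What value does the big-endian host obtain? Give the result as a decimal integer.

11437000412352408186

Stored little-endian, the bytes at ascending addresses are 9E B8 63 47 7A 42 EA 7A.
Read back as big-endian, the last byte is least significant, giving 0x9EB863477A42EA7A.
0x9EB863477A42EA7A = 11437000412352408186.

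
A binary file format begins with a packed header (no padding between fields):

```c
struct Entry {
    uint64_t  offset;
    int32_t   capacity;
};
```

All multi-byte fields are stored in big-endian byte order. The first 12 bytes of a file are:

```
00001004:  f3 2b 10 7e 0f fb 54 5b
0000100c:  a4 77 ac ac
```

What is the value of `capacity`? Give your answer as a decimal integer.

-1535660884

`capacity` follows `offset` (8 bytes), so it starts at byte offset 8 and occupies 4 bytes.
Bytes at offsets 8..11: A4 77 AC AC.
Big-endian: lowest address holds the most-significant byte.
The bytes are already most-significant first: 0xA477ACAC.
Top bit is set, so as a signed 32-bit value this is 0xA477ACAC − 2^32 = -1535660884.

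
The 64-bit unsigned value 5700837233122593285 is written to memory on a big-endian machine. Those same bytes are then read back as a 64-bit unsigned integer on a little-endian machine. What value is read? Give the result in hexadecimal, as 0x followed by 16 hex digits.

0x05CA975A42711D4F

5700837233122593285 in 64-bit hexadecimal is 0x4F1D71425A97CA05.
Stored big-endian, the bytes at ascending addresses are 4F 1D 71 42 5A 97 CA 05.
Read back as little-endian, the first byte is least significant, giving 0x05CA975A42711D4F.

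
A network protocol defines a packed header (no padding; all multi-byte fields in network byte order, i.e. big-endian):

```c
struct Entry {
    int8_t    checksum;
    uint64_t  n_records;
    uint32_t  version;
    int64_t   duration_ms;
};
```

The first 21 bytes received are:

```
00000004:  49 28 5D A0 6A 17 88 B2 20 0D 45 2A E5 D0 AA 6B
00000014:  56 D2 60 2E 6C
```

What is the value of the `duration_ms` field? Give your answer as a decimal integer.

-3410795747138851220

`duration_ms` follows `checksum` (1 B), `n_records` (8 B), `version` (4 B), so it starts at offset 1 + 8 + 4 = 13 and occupies 8 bytes.
Bytes at offsets 13..20: D0 AA 6B 56 D2 60 2E 6C.
Big-endian: lowest address holds the most-significant byte.
The bytes are already most-significant first: 0xD0AA6B56D2602E6C.
Top bit is set, so as a signed 64-bit value this is 0xD0AA6B56D2602E6C − 2^64 = -3410795747138851220.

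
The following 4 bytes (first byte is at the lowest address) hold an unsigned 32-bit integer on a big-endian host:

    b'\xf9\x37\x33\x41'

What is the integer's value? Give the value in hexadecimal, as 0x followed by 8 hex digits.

0xF9373341

In big-endian order the high byte comes first in memory.
The bytes are already most-significant first: 0xF9373341.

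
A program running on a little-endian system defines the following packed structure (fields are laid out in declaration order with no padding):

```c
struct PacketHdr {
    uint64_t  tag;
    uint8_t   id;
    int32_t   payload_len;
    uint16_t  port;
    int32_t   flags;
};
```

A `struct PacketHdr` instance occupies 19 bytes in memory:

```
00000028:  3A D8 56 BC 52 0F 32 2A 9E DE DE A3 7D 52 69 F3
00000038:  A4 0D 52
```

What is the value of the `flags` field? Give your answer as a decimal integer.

`flags` follows `tag` (8 B), `id` (1 B), `payload_len` (4 B), `port` (2 B), so it starts at offset 8 + 1 + 4 + 2 = 15 and occupies 4 bytes.
Bytes at offsets 15..18: F3 A4 0D 52.
In little-endian order the low byte comes first in memory.
Reassemble most-significant byte first: 52 0D A4 F3 → 0x520DA4F3.
0x520DA4F3 = 1376625907.

1376625907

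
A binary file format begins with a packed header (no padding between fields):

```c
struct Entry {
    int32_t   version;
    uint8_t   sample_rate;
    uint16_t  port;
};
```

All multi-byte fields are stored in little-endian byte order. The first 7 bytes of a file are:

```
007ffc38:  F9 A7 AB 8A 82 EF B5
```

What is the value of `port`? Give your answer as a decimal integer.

`port` follows `version` (4 B), `sample_rate` (1 B), so it starts at offset 4 + 1 = 5 and occupies 2 bytes.
Bytes at offsets 5..6: EF B5.
In little-endian order the low byte comes first in memory.
Reassemble most-significant byte first: B5 EF → 0xB5EF.
0xB5EF = 46575.

46575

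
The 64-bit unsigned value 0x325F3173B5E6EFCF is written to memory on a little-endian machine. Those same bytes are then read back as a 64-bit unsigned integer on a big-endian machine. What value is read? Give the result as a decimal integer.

14983448152281014066

Stored little-endian, the bytes at ascending addresses are CF EF E6 B5 73 31 5F 32.
Read back as big-endian, the last byte is least significant, giving 0xCFEFE6B573315F32.
0xCFEFE6B573315F32 = 14983448152281014066.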